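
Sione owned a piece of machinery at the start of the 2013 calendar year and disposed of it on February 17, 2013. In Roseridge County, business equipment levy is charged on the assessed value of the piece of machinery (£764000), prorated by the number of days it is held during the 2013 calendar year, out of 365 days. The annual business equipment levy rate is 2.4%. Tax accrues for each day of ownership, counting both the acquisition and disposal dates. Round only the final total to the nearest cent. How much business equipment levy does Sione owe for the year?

£2411.31

Days held (January 1 – February 17, 2013): 48 out of 365
Tax = £764000 × 2.4% × 48/365 = £2411.3096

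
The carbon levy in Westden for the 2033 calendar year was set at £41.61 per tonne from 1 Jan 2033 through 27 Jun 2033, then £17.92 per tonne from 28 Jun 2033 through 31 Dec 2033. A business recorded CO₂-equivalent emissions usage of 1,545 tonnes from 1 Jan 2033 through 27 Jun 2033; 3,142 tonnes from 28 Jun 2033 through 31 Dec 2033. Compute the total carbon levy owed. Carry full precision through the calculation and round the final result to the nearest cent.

£120,592.09

1 Jan – 27 Jun 2033: 1,545 tonnes at £41.61/tonne → £64,287.45
28 Jun – 31 Dec 2033: 3,142 tonnes at £17.92/tonne → £56,304.64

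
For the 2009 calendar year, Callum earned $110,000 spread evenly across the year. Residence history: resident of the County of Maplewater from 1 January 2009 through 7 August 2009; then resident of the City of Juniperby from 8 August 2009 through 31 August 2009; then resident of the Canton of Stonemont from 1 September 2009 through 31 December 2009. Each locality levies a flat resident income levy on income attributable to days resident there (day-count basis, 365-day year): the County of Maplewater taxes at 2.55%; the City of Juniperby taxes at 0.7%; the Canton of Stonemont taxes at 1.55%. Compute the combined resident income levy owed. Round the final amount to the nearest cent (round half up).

$2,303.52

The County of Maplewater, 1 January – 7 August 2009: 219 days → $110,000 × 2.55% × 219/365 = $1,683.0000
The City of Juniperby, 8 August – 31 August 2009: 24 days → $110,000 × 0.7% × 24/365 = $50.6301
The Canton of Stonemont, 1 September – 31 December 2009: 122 days → $110,000 × 1.55% × 122/365 = $569.8904
Total = $2,303.5205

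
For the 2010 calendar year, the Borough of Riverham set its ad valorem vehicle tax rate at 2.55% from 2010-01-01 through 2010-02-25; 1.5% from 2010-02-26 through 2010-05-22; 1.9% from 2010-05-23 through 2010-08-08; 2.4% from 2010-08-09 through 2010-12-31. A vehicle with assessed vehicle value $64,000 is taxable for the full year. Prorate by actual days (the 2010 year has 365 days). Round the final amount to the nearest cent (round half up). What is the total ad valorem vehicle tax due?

$1,346.63

2010-01-01 to 2010-02-25: 56 days at 2.55% → $64,000 × 2.55% × 56/365 = $250.3890
2010-02-26 to 2010-05-22: 86 days at 1.5% → $64,000 × 1.5% × 86/365 = $226.1918
2010-05-23 to 2010-08-08: 78 days at 1.9% → $64,000 × 1.9% × 78/365 = $259.8575
2010-08-09 to 2010-12-31: 145 days at 2.4% → $64,000 × 2.4% × 145/365 = $610.1918
Total = $1,346.6301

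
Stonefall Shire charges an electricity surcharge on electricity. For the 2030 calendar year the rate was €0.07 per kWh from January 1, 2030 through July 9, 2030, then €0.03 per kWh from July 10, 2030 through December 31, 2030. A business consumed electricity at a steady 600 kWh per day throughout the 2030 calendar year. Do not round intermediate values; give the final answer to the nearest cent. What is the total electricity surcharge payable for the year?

January 1 – July 9, 2030: 190 days × 600 kWh/day = 114,000 kWh at €0.07/kWh → €7,980.00
July 10 – December 31, 2030: 175 days × 600 kWh/day = 105,000 kWh at €0.03/kWh → €3,150.00

€11,130.00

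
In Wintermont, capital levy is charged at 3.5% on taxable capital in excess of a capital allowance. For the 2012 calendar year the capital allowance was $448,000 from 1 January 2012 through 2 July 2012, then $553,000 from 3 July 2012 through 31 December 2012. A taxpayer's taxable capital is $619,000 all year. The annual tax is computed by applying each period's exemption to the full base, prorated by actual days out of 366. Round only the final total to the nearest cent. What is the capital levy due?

1 January – 2 July 2012: 184 days, exemption $448,000 → ($619,000 − $448,000) × 3.5% × 184/366 = $3,008.8525
3 July – 31 December 2012: 182 days, exemption $553,000 → ($619,000 − $553,000) × 3.5% × 182/366 = $1,148.6885
Total = $4,157.5410

$4,157.54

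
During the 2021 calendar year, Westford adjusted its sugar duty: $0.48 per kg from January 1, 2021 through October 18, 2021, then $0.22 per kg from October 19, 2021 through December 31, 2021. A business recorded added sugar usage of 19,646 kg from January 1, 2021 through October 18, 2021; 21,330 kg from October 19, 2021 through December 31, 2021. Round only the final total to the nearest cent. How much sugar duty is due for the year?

$14,122.68

January 1 – October 18, 2021: 19,646 kg at $0.48/kg → $9,430.08
October 19 – December 31, 2021: 21,330 kg at $0.22/kg → $4,692.60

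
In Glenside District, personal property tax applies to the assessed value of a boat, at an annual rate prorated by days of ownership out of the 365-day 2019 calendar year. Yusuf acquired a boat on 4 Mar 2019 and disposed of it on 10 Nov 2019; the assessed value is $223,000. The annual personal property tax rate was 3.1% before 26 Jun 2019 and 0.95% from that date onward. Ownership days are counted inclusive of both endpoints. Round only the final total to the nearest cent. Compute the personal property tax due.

$2,960.10

4 Mar – 25 Jun 2019: 114 days at 3.1% → $223,000 × 3.1% × 114/365 = $2,159.1288
26 Jun – 10 Nov 2019: 138 days at 0.95% → $223,000 × 0.95% × 138/365 = $800.9671
Total = $2,960.0959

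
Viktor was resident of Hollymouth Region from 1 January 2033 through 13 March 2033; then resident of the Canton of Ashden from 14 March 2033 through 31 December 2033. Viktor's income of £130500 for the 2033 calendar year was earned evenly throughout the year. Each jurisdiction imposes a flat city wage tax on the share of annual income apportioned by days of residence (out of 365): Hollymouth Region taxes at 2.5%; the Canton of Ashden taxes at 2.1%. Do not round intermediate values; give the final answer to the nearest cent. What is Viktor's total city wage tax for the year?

Hollymouth Region, 1 January – 13 March 2033: 72 days → £130500 × 2.5% × 72/365 = £643.5616
The Canton of Ashden, 14 March – 31 December 2033: 293 days → £130500 × 2.1% × 293/365 = £2199.9082
Total = £2843.4699

£2843.47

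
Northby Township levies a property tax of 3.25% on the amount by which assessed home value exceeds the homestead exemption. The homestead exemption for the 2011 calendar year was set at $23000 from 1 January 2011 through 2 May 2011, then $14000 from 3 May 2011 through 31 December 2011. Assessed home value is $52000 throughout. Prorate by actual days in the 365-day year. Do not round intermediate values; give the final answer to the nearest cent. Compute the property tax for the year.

1 January – 2 May 2011: 122 days, exemption $23000 → ($52000 − $23000) × 3.25% × 122/365 = $315.0274
3 May – 31 December 2011: 243 days, exemption $14000 → ($52000 − $14000) × 3.25% × 243/365 = $822.2055
Total = $1137.2329

$1137.23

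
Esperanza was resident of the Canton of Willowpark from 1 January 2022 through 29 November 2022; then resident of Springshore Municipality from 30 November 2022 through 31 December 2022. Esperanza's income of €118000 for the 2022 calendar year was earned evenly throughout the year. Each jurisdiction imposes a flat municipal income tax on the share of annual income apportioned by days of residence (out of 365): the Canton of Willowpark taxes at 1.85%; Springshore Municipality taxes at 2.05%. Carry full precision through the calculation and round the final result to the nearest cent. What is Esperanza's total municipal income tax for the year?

€2203.69

The Canton of Willowpark, 1 January – 29 November 2022: 333 days → €118000 × 1.85% × 333/365 = €1991.6137
Springshore Municipality, 30 November – 31 December 2022: 32 days → €118000 × 2.05% × 32/365 = €212.0767
Total = €2203.6904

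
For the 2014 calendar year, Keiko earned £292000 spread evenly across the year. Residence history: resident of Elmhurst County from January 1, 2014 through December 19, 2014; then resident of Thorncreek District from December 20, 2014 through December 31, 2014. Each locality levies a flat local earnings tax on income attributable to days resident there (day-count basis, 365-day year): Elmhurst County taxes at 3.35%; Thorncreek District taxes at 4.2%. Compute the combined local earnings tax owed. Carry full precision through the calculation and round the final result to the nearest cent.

Elmhurst County, January 1 – December 19, 2014: 353 days → £292000 × 3.35% × 353/365 = £9460.4000
Thorncreek District, December 20 – December 31, 2014: 12 days → £292000 × 4.2% × 12/365 = £403.2000
Total = £9863.6000

£9863.60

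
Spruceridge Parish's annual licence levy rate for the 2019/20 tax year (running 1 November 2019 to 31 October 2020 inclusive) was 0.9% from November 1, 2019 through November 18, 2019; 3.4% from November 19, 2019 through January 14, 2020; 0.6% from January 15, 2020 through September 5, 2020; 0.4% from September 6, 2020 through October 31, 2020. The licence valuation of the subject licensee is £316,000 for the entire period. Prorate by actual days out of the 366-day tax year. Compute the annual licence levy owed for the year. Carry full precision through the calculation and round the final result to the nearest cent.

£3,223.89

November 1 – November 18, 2019: 18 days at 0.9% → £316,000 × 0.9% × 18/366 = £139.8689
November 19, 2019 – January 14, 2020: 57 days at 3.4% → £316,000 × 3.4% × 57/366 = £1,673.2459
January 15 – September 5, 2020: 235 days at 0.6% → £316,000 × 0.6% × 235/366 = £1,217.3770
September 6 – October 31, 2020: 56 days at 0.4% → £316,000 × 0.4% × 56/366 = £193.3989
Total = £3,223.8907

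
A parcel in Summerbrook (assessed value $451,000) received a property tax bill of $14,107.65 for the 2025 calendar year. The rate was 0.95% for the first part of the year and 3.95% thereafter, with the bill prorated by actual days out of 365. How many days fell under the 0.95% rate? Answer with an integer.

100 days

Let d = days at the first rate; then 365 − d days at the second rate.
$451,000 × [0.95%·d + 3.95%·(365−d)] / 365 = $14,107.65
Solving gives d = 100, so the new rate took effect on 11 April 2025.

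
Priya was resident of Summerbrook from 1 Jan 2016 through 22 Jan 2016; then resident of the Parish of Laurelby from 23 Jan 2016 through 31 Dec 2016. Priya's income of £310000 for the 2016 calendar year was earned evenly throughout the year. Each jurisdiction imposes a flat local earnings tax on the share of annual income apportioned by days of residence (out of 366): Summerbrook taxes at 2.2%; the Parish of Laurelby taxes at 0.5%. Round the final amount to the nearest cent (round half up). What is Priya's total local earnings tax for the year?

Summerbrook, 1 Jan – 22 Jan 2016: 22 days → £310000 × 2.2% × 22/366 = £409.9454
The Parish of Laurelby, 23 Jan – 31 Dec 2016: 344 days → £310000 × 0.5% × 344/366 = £1456.8306
Total = £1866.7760

£1866.78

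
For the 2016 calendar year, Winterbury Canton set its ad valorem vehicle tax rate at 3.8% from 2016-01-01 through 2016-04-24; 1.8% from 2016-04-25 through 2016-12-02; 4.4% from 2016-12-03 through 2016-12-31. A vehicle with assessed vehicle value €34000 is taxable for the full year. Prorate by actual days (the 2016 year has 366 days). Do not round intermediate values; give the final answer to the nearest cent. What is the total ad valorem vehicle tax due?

€895.70

2016-01-01 to 2016-04-24: 115 days at 3.8% → €34000 × 3.8% × 115/366 = €405.9563
2016-04-25 to 2016-12-02: 222 days at 1.8% → €34000 × 1.8% × 222/366 = €371.2131
2016-12-03 to 2016-12-31: 29 days at 4.4% → €34000 × 4.4% × 29/366 = €118.5355
Total = €895.7049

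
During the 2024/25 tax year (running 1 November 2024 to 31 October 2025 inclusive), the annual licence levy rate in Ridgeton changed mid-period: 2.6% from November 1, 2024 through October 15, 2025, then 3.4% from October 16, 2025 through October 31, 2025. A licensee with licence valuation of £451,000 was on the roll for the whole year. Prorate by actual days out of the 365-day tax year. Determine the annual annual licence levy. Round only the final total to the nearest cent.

£11,884.16

November 1, 2024 – October 15, 2025: 349 days at 2.6% → £451,000 × 2.6% × 349/365 = £11,211.9836
October 16 – October 31, 2025: 16 days at 3.4% → £451,000 × 3.4% × 16/365 = £672.1753
Total = £11,884.1589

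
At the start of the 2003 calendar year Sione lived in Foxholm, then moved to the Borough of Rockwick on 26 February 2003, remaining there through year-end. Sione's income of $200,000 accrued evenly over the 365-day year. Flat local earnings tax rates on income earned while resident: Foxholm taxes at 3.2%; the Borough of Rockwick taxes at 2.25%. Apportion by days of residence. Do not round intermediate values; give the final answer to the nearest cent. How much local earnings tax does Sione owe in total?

Foxholm, 1 January – 25 February 2003: 56 days → $200,000 × 3.2% × 56/365 = $981.9178
The Borough of Rockwick, 26 February – 31 December 2003: 309 days → $200,000 × 2.25% × 309/365 = $3,809.5890
Total = $4,791.5068

$4,791.51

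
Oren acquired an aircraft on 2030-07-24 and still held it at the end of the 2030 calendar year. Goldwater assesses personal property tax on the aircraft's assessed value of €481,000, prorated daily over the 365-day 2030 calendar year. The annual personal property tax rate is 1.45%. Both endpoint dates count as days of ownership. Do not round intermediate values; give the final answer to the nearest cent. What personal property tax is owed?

€3,076.42

Days held (2030-07-24 to 2030-12-31): 161 out of 365
Tax = €481,000 × 1.45% × 161/365 = €3,076.4233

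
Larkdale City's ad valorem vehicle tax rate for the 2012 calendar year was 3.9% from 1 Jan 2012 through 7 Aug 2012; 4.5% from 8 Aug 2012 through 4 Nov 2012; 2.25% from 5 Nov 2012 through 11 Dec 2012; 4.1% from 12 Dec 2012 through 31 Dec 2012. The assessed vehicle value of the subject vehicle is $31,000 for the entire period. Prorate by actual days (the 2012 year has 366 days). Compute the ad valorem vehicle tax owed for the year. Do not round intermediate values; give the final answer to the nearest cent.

1 Jan – 7 Aug 2012: 220 days at 3.9% → $31,000 × 3.9% × 220/366 = $726.7213
8 Aug – 4 Nov 2012: 89 days at 4.5% → $31,000 × 4.5% × 89/366 = $339.2213
5 Nov – 11 Dec 2012: 37 days at 2.25% → $31,000 × 2.25% × 37/366 = $70.5123
12 Dec – 31 Dec 2012: 20 days at 4.1% → $31,000 × 4.1% × 20/366 = $69.4536
Total = $1,205.9085

$1,205.91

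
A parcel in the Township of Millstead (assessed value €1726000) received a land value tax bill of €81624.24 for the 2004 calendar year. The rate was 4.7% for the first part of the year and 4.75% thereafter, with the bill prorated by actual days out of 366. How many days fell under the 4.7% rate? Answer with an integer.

Let d = days at the first rate; then 366 − d days at the second rate.
€1726000 × [4.7%·d + 4.75%·(366−d)] / 366 = €81624.24
Solving gives d = 153, so the new rate took effect on June 2, 2004.

153 days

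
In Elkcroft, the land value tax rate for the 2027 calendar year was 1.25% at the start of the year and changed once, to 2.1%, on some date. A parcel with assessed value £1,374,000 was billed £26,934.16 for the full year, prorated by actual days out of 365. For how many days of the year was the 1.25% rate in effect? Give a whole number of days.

Let d = days at the first rate; then 365 − d days at the second rate.
£1,374,000 × [1.25%·d + 2.1%·(365−d)] / 365 = £26,934.16
Solving gives d = 60, so the new rate took effect on 2 Mar 2027.

60 days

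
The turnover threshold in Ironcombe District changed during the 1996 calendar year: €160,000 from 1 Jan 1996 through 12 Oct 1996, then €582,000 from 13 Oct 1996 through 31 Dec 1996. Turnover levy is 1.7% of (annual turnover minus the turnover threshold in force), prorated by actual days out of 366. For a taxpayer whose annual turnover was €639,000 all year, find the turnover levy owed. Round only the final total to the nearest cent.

1 Jan – 12 Oct 1996: 286 days, exemption €160,000 → (€639,000 − €160,000) × 1.7% × 286/366 = €6,363.1093
13 Oct – 31 Dec 1996: 80 days, exemption €582,000 → (€639,000 − €582,000) × 1.7% × 80/366 = €211.8033
Total = €6,574.9126

€6,574.91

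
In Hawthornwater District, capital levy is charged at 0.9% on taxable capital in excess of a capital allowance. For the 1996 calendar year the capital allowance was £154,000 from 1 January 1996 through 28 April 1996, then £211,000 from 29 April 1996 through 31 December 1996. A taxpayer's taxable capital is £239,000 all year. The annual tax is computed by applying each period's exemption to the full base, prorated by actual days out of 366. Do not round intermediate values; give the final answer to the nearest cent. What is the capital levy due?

£418.80

1 January – 28 April 1996: 119 days, exemption £154,000 → (£239,000 − £154,000) × 0.9% × 119/366 = £248.7295
29 April – 31 December 1996: 247 days, exemption £211,000 → (£239,000 − £211,000) × 0.9% × 247/366 = £170.0656
Total = £418.7951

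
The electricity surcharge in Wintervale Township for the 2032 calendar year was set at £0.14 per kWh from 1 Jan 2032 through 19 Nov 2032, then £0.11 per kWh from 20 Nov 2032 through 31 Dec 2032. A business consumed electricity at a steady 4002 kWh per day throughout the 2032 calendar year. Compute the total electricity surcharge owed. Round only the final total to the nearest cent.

£200,019.96

1 Jan – 19 Nov 2032: 324 days × 4002 kWh/day = 1,296,648 kWh at £0.14/kWh → £181,530.72
20 Nov – 31 Dec 2032: 42 days × 4002 kWh/day = 168,084 kWh at £0.11/kWh → £18,489.24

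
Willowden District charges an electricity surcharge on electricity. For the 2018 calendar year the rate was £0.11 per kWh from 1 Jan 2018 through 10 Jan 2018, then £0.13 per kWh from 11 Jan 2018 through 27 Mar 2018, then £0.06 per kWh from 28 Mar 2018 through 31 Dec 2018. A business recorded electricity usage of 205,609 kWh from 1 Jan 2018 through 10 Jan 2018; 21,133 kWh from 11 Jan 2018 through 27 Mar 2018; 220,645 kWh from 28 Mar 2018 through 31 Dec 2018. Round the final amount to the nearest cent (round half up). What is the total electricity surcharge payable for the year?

£38,602.98

1 Jan – 10 Jan 2018: 205,609 kWh at £0.11/kWh → £22,616.99
11 Jan – 27 Mar 2018: 21,133 kWh at £0.13/kWh → £2,747.29
28 Mar – 31 Dec 2018: 220,645 kWh at £0.06/kWh → £13,238.70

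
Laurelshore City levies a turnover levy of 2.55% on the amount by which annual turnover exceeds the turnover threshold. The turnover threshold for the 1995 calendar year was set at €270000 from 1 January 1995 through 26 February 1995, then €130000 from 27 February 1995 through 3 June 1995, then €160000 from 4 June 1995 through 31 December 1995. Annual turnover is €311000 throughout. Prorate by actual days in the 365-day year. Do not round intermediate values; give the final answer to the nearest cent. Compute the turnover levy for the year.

1 January – 26 February 1995: 57 days, exemption €270000 → (€311000 − €270000) × 2.55% × 57/365 = €163.2699
27 February – 3 June 1995: 97 days, exemption €130000 → (€311000 − €130000) × 2.55% × 97/365 = €1226.5849
4 June – 31 December 1995: 211 days, exemption €160000 → (€311000 − €160000) × 2.55% × 211/365 = €2225.9055
Total = €3615.7603

€3615.76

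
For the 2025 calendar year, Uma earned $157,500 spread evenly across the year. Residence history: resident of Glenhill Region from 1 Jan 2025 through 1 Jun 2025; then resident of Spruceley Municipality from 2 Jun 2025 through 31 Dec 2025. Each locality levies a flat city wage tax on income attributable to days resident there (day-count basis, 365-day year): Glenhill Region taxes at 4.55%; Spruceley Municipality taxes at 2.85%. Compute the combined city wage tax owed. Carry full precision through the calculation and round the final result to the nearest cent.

Glenhill Region, 1 Jan – 1 Jun 2025: 152 days → $157,500 × 4.55% × 152/365 = $2,984.3014
Spruceley Municipality, 2 Jun – 31 Dec 2025: 213 days → $157,500 × 2.85% × 213/365 = $2,619.4623
Total = $5,603.7637

$5,603.76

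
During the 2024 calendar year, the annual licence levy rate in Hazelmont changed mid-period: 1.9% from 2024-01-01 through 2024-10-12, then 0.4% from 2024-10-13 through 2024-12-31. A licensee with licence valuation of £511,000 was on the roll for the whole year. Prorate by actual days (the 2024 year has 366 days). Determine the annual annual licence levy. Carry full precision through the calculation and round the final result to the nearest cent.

£8,033.59

2024-01-01 to 2024-10-12: 286 days at 1.9% → £511,000 × 1.9% × 286/366 = £7,586.8142
2024-10-13 to 2024-12-31: 80 days at 0.4% → £511,000 × 0.4% × 80/366 = £446.7760
Total = £8,033.5902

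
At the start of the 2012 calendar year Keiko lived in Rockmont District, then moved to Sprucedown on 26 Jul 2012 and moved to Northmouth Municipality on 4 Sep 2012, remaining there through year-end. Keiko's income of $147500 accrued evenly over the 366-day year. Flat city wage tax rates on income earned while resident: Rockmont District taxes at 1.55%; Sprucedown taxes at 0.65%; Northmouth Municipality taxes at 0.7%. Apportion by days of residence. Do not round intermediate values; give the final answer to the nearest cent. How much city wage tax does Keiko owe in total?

$1733.53

Rockmont District, 1 Jan – 25 Jul 2012: 207 days → $147500 × 1.55% × 207/366 = $1293.0430
Sprucedown, 26 Jul – 3 Sep 2012: 40 days → $147500 × 0.65% × 40/366 = $104.7814
Northmouth Municipality, 4 Sep – 31 Dec 2012: 119 days → $147500 × 0.7% × 119/366 = $335.7036
Total = $1733.5280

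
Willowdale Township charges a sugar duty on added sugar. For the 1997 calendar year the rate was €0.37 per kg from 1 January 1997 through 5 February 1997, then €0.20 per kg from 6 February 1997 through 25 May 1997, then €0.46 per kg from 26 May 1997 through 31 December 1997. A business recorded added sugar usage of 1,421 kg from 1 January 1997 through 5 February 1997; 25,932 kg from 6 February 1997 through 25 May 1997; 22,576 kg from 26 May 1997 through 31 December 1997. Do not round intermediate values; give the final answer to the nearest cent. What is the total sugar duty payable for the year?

€16,097.13

1 January – 5 February 1997: 1,421 kg at €0.37/kg → €525.77
6 February – 25 May 1997: 25,932 kg at €0.20/kg → €5,186.40
26 May – 31 December 1997: 22,576 kg at €0.46/kg → €10,384.96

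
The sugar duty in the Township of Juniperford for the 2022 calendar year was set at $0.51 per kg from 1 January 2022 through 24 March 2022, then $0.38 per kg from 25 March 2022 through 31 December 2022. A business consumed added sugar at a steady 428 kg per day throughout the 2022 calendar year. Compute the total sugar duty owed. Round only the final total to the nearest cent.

$63,981.72

1 January – 24 March 2022: 83 days × 428 kg/day = 35,524 kg at $0.51/kg → $18,117.24
25 March – 31 December 2022: 282 days × 428 kg/day = 120,696 kg at $0.38/kg → $45,864.48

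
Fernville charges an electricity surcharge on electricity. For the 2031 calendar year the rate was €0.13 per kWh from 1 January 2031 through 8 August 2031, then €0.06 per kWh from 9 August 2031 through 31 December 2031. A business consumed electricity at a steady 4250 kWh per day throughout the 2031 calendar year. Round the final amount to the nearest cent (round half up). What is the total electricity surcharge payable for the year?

€158,525.00

1 January – 8 August 2031: 220 days × 4250 kWh/day = 935,000 kWh at €0.13/kWh → €121,550.00
9 August – 31 December 2031: 145 days × 4250 kWh/day = 616,250 kWh at €0.06/kWh → €36,975.00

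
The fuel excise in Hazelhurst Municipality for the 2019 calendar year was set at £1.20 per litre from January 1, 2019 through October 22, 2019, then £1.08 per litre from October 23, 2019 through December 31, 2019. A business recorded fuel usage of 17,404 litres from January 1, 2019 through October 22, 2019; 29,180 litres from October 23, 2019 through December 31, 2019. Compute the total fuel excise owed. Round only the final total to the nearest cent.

£52,399.20

January 1 – October 22, 2019: 17,404 litres at £1.20/litre → £20,884.80
October 23 – December 31, 2019: 29,180 litres at £1.08/litre → £31,514.40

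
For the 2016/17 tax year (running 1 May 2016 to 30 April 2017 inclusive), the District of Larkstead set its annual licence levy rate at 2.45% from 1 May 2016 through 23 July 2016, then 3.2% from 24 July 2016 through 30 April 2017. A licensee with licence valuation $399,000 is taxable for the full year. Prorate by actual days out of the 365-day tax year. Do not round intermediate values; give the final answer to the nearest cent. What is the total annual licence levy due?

1 May – 23 July 2016: 84 days at 2.45% → $399,000 × 2.45% × 84/365 = $2,249.7041
24 July 2016 – 30 April 2017: 281 days at 3.2% → $399,000 × 3.2% × 281/365 = $9,829.6110
Total = $12,079.3151

$12,079.32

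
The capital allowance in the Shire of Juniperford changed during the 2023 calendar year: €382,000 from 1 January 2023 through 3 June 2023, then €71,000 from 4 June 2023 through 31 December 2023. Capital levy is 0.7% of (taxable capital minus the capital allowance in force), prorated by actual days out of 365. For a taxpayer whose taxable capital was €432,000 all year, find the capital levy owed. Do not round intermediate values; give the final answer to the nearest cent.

1 January – 3 June 2023: 154 days, exemption €382,000 → (€432,000 − €382,000) × 0.7% × 154/365 = €147.6712
4 June – 31 December 2023: 211 days, exemption €71,000 → (€432,000 − €71,000) × 0.7% × 211/365 = €1,460.8137
Total = €1,608.4849

€1,608.48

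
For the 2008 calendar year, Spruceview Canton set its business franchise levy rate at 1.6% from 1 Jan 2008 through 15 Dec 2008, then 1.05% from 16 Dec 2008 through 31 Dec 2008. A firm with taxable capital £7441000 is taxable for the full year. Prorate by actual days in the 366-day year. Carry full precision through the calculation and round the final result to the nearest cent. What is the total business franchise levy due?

1 Jan – 15 Dec 2008: 350 days at 1.6% → £7441000 × 1.6% × 350/366 = £113851.3661
16 Dec – 31 Dec 2008: 16 days at 1.05% → £7441000 × 1.05% × 16/366 = £3415.5410
Total = £117266.9071

£117266.91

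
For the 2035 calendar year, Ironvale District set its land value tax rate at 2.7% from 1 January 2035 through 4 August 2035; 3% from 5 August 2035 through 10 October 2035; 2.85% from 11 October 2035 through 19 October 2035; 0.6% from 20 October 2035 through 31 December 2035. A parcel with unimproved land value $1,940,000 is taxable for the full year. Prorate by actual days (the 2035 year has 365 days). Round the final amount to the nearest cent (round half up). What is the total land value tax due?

1 January – 4 August 2035: 216 days at 2.7% → $1,940,000 × 2.7% × 216/365 = $30,997.4795
5 August – 10 October 2035: 67 days at 3% → $1,940,000 × 3% × 67/365 = $10,683.2877
11 October – 19 October 2035: 9 days at 2.85% → $1,940,000 × 2.85% × 9/365 = $1,363.3151
20 October – 31 December 2035: 73 days at 0.6% → $1,940,000 × 0.6% × 73/365 = $2,328.0000
Total = $45,372.0822

$45,372.08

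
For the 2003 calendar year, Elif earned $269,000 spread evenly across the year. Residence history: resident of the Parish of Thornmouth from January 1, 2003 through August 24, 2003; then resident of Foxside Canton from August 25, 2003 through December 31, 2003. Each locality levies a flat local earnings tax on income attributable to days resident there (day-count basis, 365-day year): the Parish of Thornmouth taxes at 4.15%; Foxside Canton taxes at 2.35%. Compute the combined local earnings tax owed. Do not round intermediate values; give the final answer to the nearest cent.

$9,452.22

The Parish of Thornmouth, January 1 – August 24, 2003: 236 days → $269,000 × 4.15% × 236/365 = $7,218.0438
Foxside Canton, August 25 – December 31, 2003: 129 days → $269,000 × 2.35% × 129/365 = $2,234.1740
Total = $9,452.2178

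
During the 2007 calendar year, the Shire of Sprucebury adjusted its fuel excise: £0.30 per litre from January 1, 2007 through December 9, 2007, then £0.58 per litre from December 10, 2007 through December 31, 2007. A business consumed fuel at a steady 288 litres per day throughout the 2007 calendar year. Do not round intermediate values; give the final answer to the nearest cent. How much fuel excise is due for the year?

£33310.08

January 1 – December 9, 2007: 343 days × 288 litres/day = 98,784 litres at £0.30/litre → £29635.20
December 10 – December 31, 2007: 22 days × 288 litres/day = 6,336 litres at £0.58/litre → £3674.88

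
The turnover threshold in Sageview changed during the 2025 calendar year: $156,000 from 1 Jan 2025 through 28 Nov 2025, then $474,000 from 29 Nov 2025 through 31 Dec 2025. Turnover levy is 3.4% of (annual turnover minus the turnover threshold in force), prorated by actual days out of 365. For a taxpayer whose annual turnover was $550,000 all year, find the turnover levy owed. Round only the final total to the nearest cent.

1 Jan – 28 Nov 2025: 332 days, exemption $156,000 → ($550,000 − $156,000) × 3.4% × 332/365 = $12,184.8548
29 Nov – 31 Dec 2025: 33 days, exemption $474,000 → ($550,000 − $474,000) × 3.4% × 33/365 = $233.6219
Total = $12,418.4767

$12,418.48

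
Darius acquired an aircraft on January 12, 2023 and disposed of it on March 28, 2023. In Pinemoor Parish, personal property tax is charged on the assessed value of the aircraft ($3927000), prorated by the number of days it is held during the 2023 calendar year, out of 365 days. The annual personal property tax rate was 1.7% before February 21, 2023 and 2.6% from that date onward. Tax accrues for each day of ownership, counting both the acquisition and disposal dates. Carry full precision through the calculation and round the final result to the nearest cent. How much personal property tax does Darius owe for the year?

January 12 – February 20, 2023: 40 days at 1.7% → $3927000 × 1.7% × 40/365 = $7316.0548
February 21 – March 28, 2023: 36 days at 2.6% → $3927000 × 2.6% × 36/365 = $10070.3342
Total = $17386.3890

$17386.39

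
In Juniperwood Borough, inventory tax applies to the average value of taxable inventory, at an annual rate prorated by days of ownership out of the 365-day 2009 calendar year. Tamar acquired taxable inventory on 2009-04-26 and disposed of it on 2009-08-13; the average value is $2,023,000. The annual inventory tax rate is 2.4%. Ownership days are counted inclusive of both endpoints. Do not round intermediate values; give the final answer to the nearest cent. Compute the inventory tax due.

Days held (2009-04-26 to 2009-08-13): 110 out of 365
Tax = $2,023,000 × 2.4% × 110/365 = $14,632.1096

$14,632.11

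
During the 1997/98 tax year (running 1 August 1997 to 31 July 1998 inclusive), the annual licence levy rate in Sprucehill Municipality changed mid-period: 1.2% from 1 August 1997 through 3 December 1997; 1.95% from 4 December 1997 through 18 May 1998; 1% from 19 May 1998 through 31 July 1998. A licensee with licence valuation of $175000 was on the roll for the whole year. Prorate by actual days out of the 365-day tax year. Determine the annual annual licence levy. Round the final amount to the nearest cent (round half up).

$2625.96

1 August – 3 December 1997: 125 days at 1.2% → $175000 × 1.2% × 125/365 = $719.1781
4 December 1997 – 18 May 1998: 166 days at 1.95% → $175000 × 1.95% × 166/365 = $1551.9863
19 May – 31 July 1998: 74 days at 1% → $175000 × 1% × 74/365 = $354.7945
Total = $2625.9589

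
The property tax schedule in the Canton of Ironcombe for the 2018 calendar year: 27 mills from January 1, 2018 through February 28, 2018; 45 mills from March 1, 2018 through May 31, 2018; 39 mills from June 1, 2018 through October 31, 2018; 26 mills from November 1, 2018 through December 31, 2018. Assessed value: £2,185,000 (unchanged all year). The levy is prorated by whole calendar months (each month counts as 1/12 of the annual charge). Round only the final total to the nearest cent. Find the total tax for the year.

£79,388.33

January 1 – February 28, 2018: 2 months at 27 mills → £2,185,000 × 2.7% × 2/12 = £9,832.5000
March 1 – May 31, 2018: 3 months at 45 mills → £2,185,000 × 4.5% × 3/12 = £24,581.2500
June 1 – October 31, 2018: 5 months at 39 mills → £2,185,000 × 3.9% × 5/12 = £35,506.2500
November 1 – December 31, 2018: 2 months at 26 mills → £2,185,000 × 2.6% × 2/12 = £9,468.3333
Total = £79,388.3333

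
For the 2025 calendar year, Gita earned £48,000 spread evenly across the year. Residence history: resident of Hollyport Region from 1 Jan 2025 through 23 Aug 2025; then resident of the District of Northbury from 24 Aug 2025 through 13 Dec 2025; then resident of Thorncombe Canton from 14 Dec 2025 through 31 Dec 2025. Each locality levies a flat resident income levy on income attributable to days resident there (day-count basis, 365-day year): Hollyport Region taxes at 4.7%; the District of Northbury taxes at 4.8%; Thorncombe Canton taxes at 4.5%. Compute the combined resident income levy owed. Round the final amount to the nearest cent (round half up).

£2,265.99

Hollyport Region, 1 Jan – 23 Aug 2025: 235 days → £48,000 × 4.7% × 235/365 = £1,452.4932
The District of Northbury, 24 Aug – 13 Dec 2025: 112 days → £48,000 × 4.8% × 112/365 = £706.9808
Thorncombe Canton, 14 Dec – 31 Dec 2025: 18 days → £48,000 × 4.5% × 18/365 = £106.5205
Total = £2,265.9945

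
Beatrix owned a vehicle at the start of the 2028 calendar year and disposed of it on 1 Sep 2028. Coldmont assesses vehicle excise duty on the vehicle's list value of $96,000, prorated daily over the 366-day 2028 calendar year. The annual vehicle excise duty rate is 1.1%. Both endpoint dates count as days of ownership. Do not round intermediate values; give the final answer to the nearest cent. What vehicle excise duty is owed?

$706.89

Days held (1 Jan – 1 Sep 2028): 245 out of 366
Tax = $96,000 × 1.1% × 245/366 = $706.8852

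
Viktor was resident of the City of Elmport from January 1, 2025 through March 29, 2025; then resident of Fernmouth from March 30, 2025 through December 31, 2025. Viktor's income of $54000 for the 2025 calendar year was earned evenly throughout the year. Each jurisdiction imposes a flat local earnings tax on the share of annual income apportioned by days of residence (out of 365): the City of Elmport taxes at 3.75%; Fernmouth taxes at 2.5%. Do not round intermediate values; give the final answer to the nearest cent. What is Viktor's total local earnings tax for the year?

$1512.74

The City of Elmport, January 1 – March 29, 2025: 88 days → $54000 × 3.75% × 88/365 = $488.2192
Fernmouth, March 30 – December 31, 2025: 277 days → $54000 × 2.5% × 277/365 = $1024.5205
Total = $1512.7397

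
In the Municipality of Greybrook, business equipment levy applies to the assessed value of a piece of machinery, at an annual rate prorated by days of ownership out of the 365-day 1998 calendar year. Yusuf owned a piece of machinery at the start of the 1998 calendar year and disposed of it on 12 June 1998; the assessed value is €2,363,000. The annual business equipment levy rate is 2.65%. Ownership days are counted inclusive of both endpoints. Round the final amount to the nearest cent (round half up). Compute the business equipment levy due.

Days held (1 January – 12 June 1998): 163 out of 365
Tax = €2,363,000 × 2.65% × 163/365 = €27,964.3247

€27,964.32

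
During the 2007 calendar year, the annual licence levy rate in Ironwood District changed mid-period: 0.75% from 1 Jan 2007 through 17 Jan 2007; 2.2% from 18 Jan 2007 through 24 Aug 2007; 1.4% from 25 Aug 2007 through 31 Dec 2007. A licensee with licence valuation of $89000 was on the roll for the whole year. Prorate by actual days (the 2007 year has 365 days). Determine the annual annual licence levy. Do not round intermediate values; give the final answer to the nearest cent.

$1646.26

1 Jan – 17 Jan 2007: 17 days at 0.75% → $89000 × 0.75% × 17/365 = $31.0890
18 Jan – 24 Aug 2007: 219 days at 2.2% → $89000 × 2.2% × 219/365 = $1174.8000
25 Aug – 31 Dec 2007: 129 days at 1.4% → $89000 × 1.4% × 129/365 = $440.3671
Total = $1646.2562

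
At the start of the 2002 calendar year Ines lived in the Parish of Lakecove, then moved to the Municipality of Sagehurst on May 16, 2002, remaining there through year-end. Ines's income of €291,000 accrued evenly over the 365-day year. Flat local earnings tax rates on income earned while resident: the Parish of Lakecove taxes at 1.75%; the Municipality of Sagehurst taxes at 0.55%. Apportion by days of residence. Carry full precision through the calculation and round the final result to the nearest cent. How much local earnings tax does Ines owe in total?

The Parish of Lakecove, January 1 – May 15, 2002: 135 days → €291,000 × 1.75% × 135/365 = €1,883.5274
The Municipality of Sagehurst, May 16 – December 31, 2002: 230 days → €291,000 × 0.55% × 230/365 = €1,008.5342
Total = €2,892.0616

€2,892.06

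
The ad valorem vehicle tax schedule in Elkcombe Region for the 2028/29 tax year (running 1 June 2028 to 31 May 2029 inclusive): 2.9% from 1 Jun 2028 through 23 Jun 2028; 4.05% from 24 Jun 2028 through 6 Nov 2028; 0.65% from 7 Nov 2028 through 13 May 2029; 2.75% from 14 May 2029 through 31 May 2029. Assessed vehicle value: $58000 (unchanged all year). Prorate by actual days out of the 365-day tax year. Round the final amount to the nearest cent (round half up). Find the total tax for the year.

$1254.07

1 Jun – 23 Jun 2028: 23 days at 2.9% → $58000 × 2.9% × 23/365 = $105.9890
24 Jun – 6 Nov 2028: 136 days at 4.05% → $58000 × 4.05% × 136/365 = $875.2438
7 Nov 2028 – 13 May 2029: 188 days at 0.65% → $58000 × 0.65% × 188/365 = $194.1808
14 May – 31 May 2029: 18 days at 2.75% → $58000 × 2.75% × 18/365 = $78.6575
Total = $1254.0712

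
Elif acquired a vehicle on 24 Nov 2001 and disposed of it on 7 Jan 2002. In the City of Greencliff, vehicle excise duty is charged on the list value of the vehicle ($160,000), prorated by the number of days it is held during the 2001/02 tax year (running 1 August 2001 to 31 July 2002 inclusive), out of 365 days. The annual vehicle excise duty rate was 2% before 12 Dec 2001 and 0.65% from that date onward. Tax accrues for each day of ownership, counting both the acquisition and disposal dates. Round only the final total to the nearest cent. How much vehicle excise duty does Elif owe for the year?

24 Nov – 11 Dec 2001: 18 days at 2% → $160,000 × 2% × 18/365 = $157.8082
12 Dec 2001 – 7 Jan 2002: 27 days at 0.65% → $160,000 × 0.65% × 27/365 = $76.9315
Total = $234.7397

$234.74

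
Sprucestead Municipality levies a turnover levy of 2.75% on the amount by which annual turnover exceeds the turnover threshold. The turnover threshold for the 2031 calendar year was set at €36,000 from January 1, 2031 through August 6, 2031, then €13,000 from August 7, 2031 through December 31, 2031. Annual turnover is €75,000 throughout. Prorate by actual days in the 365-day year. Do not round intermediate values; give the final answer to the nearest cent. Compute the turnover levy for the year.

€1,327.23

January 1 – August 6, 2031: 218 days, exemption €36,000 → (€75,000 − €36,000) × 2.75% × 218/365 = €640.5616
August 7 – December 31, 2031: 147 days, exemption €13,000 → (€75,000 − €13,000) × 2.75% × 147/365 = €686.6712
Total = €1,327.2329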